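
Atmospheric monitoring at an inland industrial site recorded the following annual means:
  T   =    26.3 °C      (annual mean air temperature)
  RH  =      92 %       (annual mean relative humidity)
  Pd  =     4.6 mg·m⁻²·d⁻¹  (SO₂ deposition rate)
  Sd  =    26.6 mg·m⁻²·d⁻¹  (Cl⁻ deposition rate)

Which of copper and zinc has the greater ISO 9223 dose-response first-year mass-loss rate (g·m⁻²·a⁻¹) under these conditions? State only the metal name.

copper

copper: f(T) = -0.080·(T−10) [T>10 °C] = -1.3040
  sulphur-dioxide contribution → 0.4871 μm/a
  chloride contribution → 2.475 μm/a
  total first-year rate 2.962 μm/a
  mass loss = 2.962 μm/a × 8.96 g/cm³ = 26.54 g·m⁻²·a⁻¹
zinc: temperature factor f = -0.071·(16.3) = -1.1573
  sulphur-dioxide contribution → 0.5464 μm/a
  chloride contribution → 2.217 μm/a
  total first-year rate 2.763 μm/a
  mass loss = 2.763 μm/a × 7.14 g/cm³ = 19.73 g·m⁻²·a⁻¹
Ordering by g·m⁻²·a⁻¹: copper (26.5) > zinc (19.7)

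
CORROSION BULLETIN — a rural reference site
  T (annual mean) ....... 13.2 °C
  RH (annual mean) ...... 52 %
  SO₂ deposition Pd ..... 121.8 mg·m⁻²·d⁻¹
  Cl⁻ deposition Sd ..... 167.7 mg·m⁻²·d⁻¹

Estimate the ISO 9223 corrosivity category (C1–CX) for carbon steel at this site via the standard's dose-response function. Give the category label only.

carbon steel: f(T) = -0.054·(T−10) [T>10 °C] = -0.1728
  SO₂ term: 1.77·121.8^0.52·exp(0.02·52-0.1728) = 51.18
  Sd branch = 0.102·Sd^0.62·e^(0.033·RH+0.04·T) = 23.03 μm/a
  sum: 51.18 + 23.03 → r_corr = 74.22 μm/a
74.2 μm/a falls in (50, 80] for carbon steel → category C4

C4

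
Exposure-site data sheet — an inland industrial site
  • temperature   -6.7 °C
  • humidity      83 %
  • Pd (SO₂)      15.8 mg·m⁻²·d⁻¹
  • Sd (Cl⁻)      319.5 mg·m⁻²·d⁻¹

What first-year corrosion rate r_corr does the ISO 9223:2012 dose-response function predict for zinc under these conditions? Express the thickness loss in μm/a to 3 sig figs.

zinc: T≤10 °C ⇒ hinge +0.038·(-6.7−10) = -0.6346
  Pd branch = 0.0129·Pd^0.44·e^(0.046·RH+f) = 1.048 μm/a
  Cl⁻ term: 0.0175·319.5^0.57·exp(0.008·83+0.085·-6.7) = 0.5148
  r_corr = 1.048 + 0.5148 = 1.563 μm/a

r_corr = 1.56 μm/a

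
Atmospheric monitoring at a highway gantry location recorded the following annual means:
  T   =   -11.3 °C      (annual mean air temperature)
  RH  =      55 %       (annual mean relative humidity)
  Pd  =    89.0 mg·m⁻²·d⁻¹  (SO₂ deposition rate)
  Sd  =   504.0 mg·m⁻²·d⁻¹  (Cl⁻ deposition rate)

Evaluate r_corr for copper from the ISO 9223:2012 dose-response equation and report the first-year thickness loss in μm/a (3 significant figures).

copper: f(T) = +0.126·(T−10) [T≤10 °C] = -2.6838
  Pd branch = 0.0053·Pd^0.26·e^(0.059·RH+f) = 0.02984 μm/a
  Sd branch = 0.01025·Sd^0.27·e^(0.036·RH+0.049·T) = 0.229 μm/a
  sum: 0.02984 + 0.229 → r_corr = 0.2588 μm/a

r_corr = 0.259 μm/a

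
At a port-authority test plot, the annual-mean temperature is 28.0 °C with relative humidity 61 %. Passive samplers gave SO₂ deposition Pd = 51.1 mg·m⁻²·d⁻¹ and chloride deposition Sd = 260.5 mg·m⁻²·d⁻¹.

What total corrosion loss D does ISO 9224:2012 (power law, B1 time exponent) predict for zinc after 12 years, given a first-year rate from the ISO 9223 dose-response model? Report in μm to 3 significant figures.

D(12) = 57.9 μm

zinc: f(T) = -0.071·(T−10) [T>10 °C] = -1.2780
  sulphur-dioxide contribution → 0.3357 μm/a
  chloride contribution → 7.338 μm/a
  ⇒ r_corr(zinc) = 7.674 μm/a
Long-term exponent b (ISO 9224 Table 2, B1) = 0.813
  D(12) = 7.674 × 12^0.813 = 7.674 × 7.54 = 57.86 μm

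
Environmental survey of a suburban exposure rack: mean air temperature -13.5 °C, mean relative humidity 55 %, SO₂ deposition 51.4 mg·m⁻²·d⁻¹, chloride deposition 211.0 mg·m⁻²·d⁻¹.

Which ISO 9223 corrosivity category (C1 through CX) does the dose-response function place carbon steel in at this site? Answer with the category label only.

C2

carbon steel: T≤10 °C ⇒ hinge +0.150·(-13.5−10) = -3.5250
  sulphur-dioxide contribution → 1.215 μm/a
  chloride contribution → 10.08 μm/a
  ⇒ r_corr(carbon steel) = 11.29 μm/a
Category bounds: 1.3…25 μm/a bracket r_corr ⇒ C2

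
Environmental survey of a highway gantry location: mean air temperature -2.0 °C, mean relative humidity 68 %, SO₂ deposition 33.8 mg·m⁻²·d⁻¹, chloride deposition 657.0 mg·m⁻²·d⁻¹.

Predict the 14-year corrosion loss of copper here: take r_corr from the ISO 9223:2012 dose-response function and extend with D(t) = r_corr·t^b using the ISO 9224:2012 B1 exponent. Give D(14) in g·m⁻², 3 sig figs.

copper: temperature factor f = +0.126·(-12.0) = -1.5120
  Pd branch = 0.0053·Pd^0.26·e^(0.059·RH+f) = 0.1613 μm/a
  Cl⁻ term: 0.01025·657.0^0.27·exp(0.036·68+0.049·-2.0) = 0.6195
  r_corr = 0.1613 + 0.6195 = 0.7808 μm/a
Long-term exponent b (ISO 9224 Table 2, B1) = 0.667
  D(14) = 0.7808 × 14^0.667 = 0.7808 × 5.814 = 4.539 μm
  Mass loss = 4.539 μm × 8.96 g/cm³ = 40.67 g·m⁻²

D(14) = 40.7 g·m⁻²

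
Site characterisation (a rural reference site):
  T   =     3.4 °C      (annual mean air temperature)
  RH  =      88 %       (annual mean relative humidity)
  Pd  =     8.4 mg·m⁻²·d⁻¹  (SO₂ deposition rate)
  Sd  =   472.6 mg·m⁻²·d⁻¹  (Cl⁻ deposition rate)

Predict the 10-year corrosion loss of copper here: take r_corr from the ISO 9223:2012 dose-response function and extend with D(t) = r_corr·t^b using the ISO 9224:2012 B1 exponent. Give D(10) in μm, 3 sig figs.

copper: T≤10 °C ⇒ hinge +0.126·(3.4−10) = -0.8316
  sulphur-dioxide contribution → 0.7216 μm/a
  chloride contribution → 1.517 μm/a
  ⇒ r_corr(copper) = 2.239 μm/a
Power-law: D(10) = r_corr · 10^0.667
  D(10) = 2.239 × 10^0.667 = 2.239 × 4.645 = 10.4 μm

D(10) = 10.4 μm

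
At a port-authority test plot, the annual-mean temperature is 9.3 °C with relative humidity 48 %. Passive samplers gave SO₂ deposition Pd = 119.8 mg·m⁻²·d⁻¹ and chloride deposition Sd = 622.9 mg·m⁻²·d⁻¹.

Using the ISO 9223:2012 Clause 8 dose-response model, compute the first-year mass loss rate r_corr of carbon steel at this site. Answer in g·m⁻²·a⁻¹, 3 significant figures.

r_corr = 699 g·m⁻²·a⁻¹

carbon steel: temperature factor f = +0.150·(-0.7) = -0.1050
  Pd branch = 1.77·Pd^0.52·e^(0.02·RH+f) = 50.13 μm/a
  Cl⁻ term: 0.102·622.9^0.62·exp(0.033·48+0.04·9.3) = 38.96
  r_corr = 50.13 + 38.96 = 89.09 μm/a
Convert to mass loss: 89.09 μm/a × 7.85 g/cm³ = 699.4 g·m⁻²·a⁻¹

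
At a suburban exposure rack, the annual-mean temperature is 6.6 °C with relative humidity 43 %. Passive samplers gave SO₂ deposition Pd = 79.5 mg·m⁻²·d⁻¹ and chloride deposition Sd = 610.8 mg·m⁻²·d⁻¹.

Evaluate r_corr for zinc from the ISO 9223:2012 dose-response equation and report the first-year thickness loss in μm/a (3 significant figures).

r_corr = 2.24 μm/a

zinc: temperature factor f = +0.038·(-3.4) = -0.1292
  SO₂ term: 0.0129·79.5^0.44·exp(0.046·43-0.1292) = 0.5619
  Cl⁻ term: 0.0175·610.8^0.57·exp(0.008·43+0.085·6.6) = 1.675
  r_corr = 0.5619 + 1.675 = 2.237 μm/a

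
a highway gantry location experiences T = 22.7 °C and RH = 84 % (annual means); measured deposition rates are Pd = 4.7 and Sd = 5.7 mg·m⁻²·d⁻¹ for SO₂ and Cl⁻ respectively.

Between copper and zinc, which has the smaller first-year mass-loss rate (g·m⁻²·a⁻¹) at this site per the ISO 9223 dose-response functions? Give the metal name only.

zinc

copper: f(T) = -0.080·(T−10) [T>10 °C] = -1.0160
  Pd branch = 0.0053·Pd^0.26·e^(0.059·RH+f) = 0.4075 μm/a
  Cl⁻ term: 0.01025·5.7^0.27·exp(0.036·84+0.049·22.7) = 1.026
  r_corr = 0.4075 + 1.026 = 1.434 μm/a
  mass loss = 1.434 μm/a × 8.96 g/cm³ = 12.85 g·m⁻²·a⁻¹
zinc: T>10 °C ⇒ hinge -0.071·(22.7−10) = -0.9017
  SO₂ term: 0.0129·4.7^0.44·exp(0.046·84-0.9017) = 0.493
  Sd branch = 0.0175·Sd^0.57·e^(0.008·RH+0.085·T) = 0.6364 μm/a
  sum: 0.493 + 0.6364 → r_corr = 1.129 μm/a
  mass loss = 1.129 μm/a × 7.14 g/cm³ = 8.063 g·m⁻²·a⁻¹
Ordering by g·m⁻²·a⁻¹: copper (12.8) > zinc (8.06)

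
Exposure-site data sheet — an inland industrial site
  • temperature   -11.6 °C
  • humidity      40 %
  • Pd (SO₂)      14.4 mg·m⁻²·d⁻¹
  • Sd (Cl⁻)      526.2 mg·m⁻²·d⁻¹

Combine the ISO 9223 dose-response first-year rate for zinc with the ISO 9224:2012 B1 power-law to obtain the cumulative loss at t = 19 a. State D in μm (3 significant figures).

zinc: f(T) = +0.038·(T−10) [T≤10 °C] = -0.8208
  sulphur-dioxide contribution → 0.1156 μm/a
  chloride contribution → 0.3198 μm/a
  ⇒ r_corr(zinc) = 0.4354 μm/a
Long-term exponent b (ISO 9224 Table 2, B1) = 0.813
  D(19) = 0.4354 × 19^0.813 = 0.4354 × 10.96 = 4.77 μm

D(19) = 4.77 μm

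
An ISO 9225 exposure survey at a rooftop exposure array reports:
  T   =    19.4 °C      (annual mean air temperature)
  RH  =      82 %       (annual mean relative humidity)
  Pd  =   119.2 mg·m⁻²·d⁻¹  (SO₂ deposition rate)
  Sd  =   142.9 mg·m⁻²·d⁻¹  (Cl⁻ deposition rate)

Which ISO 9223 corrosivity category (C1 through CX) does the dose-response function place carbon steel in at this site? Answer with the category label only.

C5

carbon steel: temperature factor f = -0.054·(9.4) = -0.5076
  sulphur-dioxide contribution → 65.98 μm/a
  chloride contribution → 71.93 μm/a
  total first-year rate 137.9 μm/a
138 μm/a falls in (80, 200] for carbon steel → category C5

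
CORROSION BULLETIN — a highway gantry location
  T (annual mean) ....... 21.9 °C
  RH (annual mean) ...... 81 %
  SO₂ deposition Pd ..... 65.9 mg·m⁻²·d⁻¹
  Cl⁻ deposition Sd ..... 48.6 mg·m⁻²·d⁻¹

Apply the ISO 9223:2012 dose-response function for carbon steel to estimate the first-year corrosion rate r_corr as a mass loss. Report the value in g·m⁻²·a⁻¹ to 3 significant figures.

carbon steel: T>10 °C ⇒ hinge -0.054·(21.9−10) = -0.6426
  Pd branch = 1.77·Pd^0.52·e^(0.02·RH+f) = 41.52 μm/a
  Cl⁻ term: 0.102·48.6^0.62·exp(0.033·81+0.04·21.9) = 39.41
  sum: 41.52 + 39.41 → r_corr = 80.93 μm/a
Convert to mass loss: 80.93 μm/a × 7.85 g/cm³ = 635.3 g·m⁻²·a⁻¹

r_corr = 635 g·m⁻²·a⁻¹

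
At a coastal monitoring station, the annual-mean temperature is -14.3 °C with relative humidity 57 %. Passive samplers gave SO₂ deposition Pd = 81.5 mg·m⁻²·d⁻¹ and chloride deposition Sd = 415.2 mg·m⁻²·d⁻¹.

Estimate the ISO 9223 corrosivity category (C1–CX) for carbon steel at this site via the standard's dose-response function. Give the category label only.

carbon steel: f(T) = +0.150·(T−10) [T≤10 °C] = -3.6450
  sulphur-dioxide contribution → 1.425 μm/a
  chloride contribution → 15.86 μm/a
  ⇒ r_corr(carbon steel) = 17.29 μm/a
Category bounds: 1.3…25 μm/a bracket r_corr ⇒ C2

C2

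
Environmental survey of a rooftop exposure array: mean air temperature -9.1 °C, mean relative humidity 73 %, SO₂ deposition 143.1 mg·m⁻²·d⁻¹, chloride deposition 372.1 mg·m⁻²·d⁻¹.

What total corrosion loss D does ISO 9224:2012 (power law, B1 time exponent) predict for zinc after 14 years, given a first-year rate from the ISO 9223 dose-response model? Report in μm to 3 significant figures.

zinc: f(T) = +0.038·(T−10) [T≤10 °C] = -0.7258
  SO₂ term: 0.0129·143.1^0.44·exp(0.046·73-0.7258) = 1.593
  Sd branch = 0.0175·Sd^0.57·e^(0.008·RH+0.085·T) = 0.4227 μm/a
  sum: 1.593 + 0.4227 → r_corr = 2.016 μm/a
ISO 9224: D(t) = r_corr · t^b with b = 0.813 (zinc, B1)
  D(14) = 2.016 × 14^0.813 = 2.016 × 8.547 = 17.23 μm

D(14) = 17.2 μm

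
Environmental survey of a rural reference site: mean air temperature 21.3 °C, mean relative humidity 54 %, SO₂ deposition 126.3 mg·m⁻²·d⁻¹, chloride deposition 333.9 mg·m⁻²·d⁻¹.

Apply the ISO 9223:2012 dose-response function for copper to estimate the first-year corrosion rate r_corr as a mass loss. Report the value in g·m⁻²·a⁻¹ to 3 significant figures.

copper: temperature factor f = -0.080·(11.3) = -0.9040
  Pd branch = 0.0053·Pd^0.26·e^(0.059·RH+f) = 0.1827 μm/a
  Cl⁻ term: 0.01025·333.9^0.27·exp(0.036·54+0.049·21.3) = 0.9764
  r_corr = 0.1827 + 0.9764 = 1.159 μm/a
Convert to mass loss: 1.159 μm/a × 8.96 g/cm³ = 10.39 g·m⁻²·a⁻¹

r_corr = 10.4 g·m⁻²·a⁻¹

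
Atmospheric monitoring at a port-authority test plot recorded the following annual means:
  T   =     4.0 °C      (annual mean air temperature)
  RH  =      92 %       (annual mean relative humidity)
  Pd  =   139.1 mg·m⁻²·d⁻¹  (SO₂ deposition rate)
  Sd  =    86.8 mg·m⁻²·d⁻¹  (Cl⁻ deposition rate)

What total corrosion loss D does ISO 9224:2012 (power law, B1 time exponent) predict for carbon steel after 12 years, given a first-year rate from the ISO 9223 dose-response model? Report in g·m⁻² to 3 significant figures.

D(12) = 2.84e+03 g·m⁻²

carbon steel: f(T) = +0.150·(T−10) [T≤10 °C] = -0.9000
  Pd branch = 1.77·Pd^0.52·e^(0.02·RH+f) = 58.98 μm/a
  Sd branch = 0.102·Sd^0.62·e^(0.033·RH+0.04·T) = 39.67 μm/a
  r_corr = 58.98 + 39.67 = 98.66 μm/a
Power-law: D(12) = r_corr · 12^0.523
  D(12) = 98.66 × 12^0.523 = 98.66 × 3.668 = 361.9 μm
  Mass loss = 361.9 μm × 7.85 g/cm³ = 2841 g·m⁻²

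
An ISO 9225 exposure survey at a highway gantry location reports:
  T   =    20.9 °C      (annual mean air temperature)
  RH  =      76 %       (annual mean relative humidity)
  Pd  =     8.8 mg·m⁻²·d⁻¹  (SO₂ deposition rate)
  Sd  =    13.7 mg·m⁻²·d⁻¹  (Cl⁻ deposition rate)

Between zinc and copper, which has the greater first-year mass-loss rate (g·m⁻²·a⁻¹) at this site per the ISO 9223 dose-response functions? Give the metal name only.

zinc: T>10 °C ⇒ hinge -0.071·(20.9−10) = -0.7739
  SO₂ term: 0.0129·8.8^0.44·exp(0.046·76-0.7739) = 0.5109
  Cl⁻ term: 0.0175·13.7^0.57·exp(0.008·76+0.085·20.9) = 0.8444
  r_corr = 0.5109 + 0.8444 = 1.355 μm/a
  mass loss = 1.355 μm/a × 7.14 g/cm³ = 9.677 g·m⁻²·a⁻¹
copper: f(T) = -0.080·(T−10) [T>10 °C] = -0.8720
  Pd branch = 0.0053·Pd^0.26·e^(0.059·RH+f) = 0.3456 μm/a
  Cl⁻ term: 0.01025·13.7^0.27·exp(0.036·76+0.049·20.9) = 0.8925
  sum: 0.3456 + 0.8925 → r_corr = 1.238 μm/a
  mass loss = 1.238 μm/a × 8.96 g/cm³ = 11.09 g·m⁻²·a⁻¹
Ordering by g·m⁻²·a⁻¹: copper (11.1) > zinc (9.68)

copper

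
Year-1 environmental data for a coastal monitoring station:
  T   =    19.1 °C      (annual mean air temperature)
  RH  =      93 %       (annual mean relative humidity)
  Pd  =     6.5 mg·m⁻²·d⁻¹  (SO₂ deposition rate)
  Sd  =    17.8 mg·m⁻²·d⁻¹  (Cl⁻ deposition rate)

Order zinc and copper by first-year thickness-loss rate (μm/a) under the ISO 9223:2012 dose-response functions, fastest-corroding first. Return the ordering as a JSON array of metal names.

["copper", "zinc"]

zinc: temperature factor f = -0.071·(9.1) = -0.6461
  Pd branch = 0.0129·Pd^0.44·e^(0.046·RH+f) = 1.111 μm/a
  Sd branch = 0.0175·Sd^0.57·e^(0.008·RH+0.085·T) = 0.9638 μm/a
  r_corr = 1.111 + 0.9638 = 2.074 μm/a
copper: T>10 °C ⇒ hinge -0.080·(19.1−10) = -0.7280
  Pd branch = 0.0053·Pd^0.26·e^(0.059·RH+f) = 1.006 μm/a
  Sd branch = 0.01025·Sd^0.27·e^(0.036·RH+0.049·T) = 1.617 μm/a
  r_corr = 1.006 + 1.617 = 2.623 μm/a
Ordering by μm/a: copper (2.62) > zinc (2.07)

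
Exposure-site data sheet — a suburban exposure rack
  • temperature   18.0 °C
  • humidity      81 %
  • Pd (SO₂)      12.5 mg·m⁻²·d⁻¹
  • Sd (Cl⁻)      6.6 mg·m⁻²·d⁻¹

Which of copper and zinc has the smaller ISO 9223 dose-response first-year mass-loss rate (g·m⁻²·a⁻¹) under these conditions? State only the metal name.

copper: f(T) = -0.080·(T−10) [T>10 °C] = -0.6400
  SO₂ term: 0.0053·12.5^0.26·exp(0.059·81-0.6400) = 0.6412
  Cl⁻ term: 0.01025·6.6^0.27·exp(0.036·81+0.049·18.0) = 0.7611
  r_corr = 0.6412 + 0.7611 = 1.402 μm/a
  mass loss = 1.402 μm/a × 8.96 g/cm³ = 12.57 g·m⁻²·a⁻¹
zinc: T>10 °C ⇒ hinge -0.071·(18.0−10) = -0.5680
  SO₂ term: 0.0129·12.5^0.44·exp(0.046·81-0.5680) = 0.922
  Sd branch = 0.0175·Sd^0.57·e^(0.008·RH+0.085·T) = 0.453 μm/a
  sum: 0.922 + 0.453 → r_corr = 1.375 μm/a
  mass loss = 1.375 μm/a × 7.14 g/cm³ = 9.817 g·m⁻²·a⁻¹
Ordering by g·m⁻²·a⁻¹: copper (12.6) > zinc (9.82)

zinc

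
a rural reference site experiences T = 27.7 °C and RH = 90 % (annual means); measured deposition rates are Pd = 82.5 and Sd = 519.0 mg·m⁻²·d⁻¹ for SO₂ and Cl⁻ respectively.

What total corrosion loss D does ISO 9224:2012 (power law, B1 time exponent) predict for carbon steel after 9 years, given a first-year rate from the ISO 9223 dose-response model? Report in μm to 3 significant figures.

D(9) = 1.05e+03 μm

carbon steel: temperature factor f = -0.054·(17.7) = -0.9558
  sulphur-dioxide contribution → 40.85 μm/a
  chloride contribution → 290.4 μm/a
  total first-year rate 331.3 μm/a
Power-law: D(9) = r_corr · 9^0.523
  D(9) = 331.3 × 9^0.523 = 331.3 × 3.156 = 1045 μm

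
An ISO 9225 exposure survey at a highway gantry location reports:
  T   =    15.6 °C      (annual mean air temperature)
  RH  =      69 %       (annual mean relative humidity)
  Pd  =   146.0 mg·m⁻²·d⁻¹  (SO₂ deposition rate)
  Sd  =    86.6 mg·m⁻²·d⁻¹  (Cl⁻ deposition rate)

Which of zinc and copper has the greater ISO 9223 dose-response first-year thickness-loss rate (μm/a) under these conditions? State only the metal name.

zinc

zinc: temperature factor f = -0.071·(5.6) = -0.3976
  sulphur-dioxide contribution → 1.856 μm/a
  chloride contribution → 1.456 μm/a
  ⇒ r_corr(zinc) = 3.312 μm/a
copper: temperature factor f = -0.080·(5.6) = -0.4480
  sulphur-dioxide contribution → 0.7252 μm/a
  chloride contribution → 0.8803 μm/a
  total first-year rate 1.605 μm/a
Ordering by μm/a: zinc (3.31) > copper (1.61)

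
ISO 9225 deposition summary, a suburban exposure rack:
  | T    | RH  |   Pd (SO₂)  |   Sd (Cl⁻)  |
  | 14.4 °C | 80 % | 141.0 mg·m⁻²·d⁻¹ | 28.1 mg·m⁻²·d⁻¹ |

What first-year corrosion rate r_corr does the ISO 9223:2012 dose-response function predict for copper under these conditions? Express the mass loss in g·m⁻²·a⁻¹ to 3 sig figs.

r_corr = 21.7 g·m⁻²·a⁻¹

copper: f(T) = -0.080·(T−10) [T>10 °C] = -0.3520
  sulphur-dioxide contribution → 1.514 μm/a
  chloride contribution → 0.9101 μm/a
  total first-year rate 2.424 μm/a
Convert to mass loss: 2.424 μm/a × 8.96 g/cm³ = 21.72 g·m⁻²·a⁻¹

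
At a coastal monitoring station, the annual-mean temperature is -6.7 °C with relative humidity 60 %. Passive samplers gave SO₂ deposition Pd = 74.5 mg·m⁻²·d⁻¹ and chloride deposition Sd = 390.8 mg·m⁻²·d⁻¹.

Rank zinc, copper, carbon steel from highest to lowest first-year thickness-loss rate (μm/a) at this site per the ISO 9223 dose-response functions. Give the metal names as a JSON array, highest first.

zinc: T≤10 °C ⇒ hinge +0.038·(-6.7−10) = -0.6346
  SO₂ term: 0.0129·74.5^0.44·exp(0.046·60-0.6346) = 0.7201
  Cl⁻ term: 0.0175·390.8^0.57·exp(0.008·60+0.085·-6.7) = 0.4804
  r_corr = 0.7201 + 0.4804 = 1.2 μm/a
copper: T≤10 °C ⇒ hinge +0.126·(-6.7−10) = -2.1042
  Pd branch = 0.0053·Pd^0.26·e^(0.059·RH+f) = 0.06833 μm/a
  Cl⁻ term: 0.01025·390.8^0.27·exp(0.036·60+0.049·-6.7) = 0.3207
  r_corr = 0.06833 + 0.3207 = 0.389 μm/a
carbon steel: f(T) = +0.150·(T−10) [T≤10 °C] = -2.5050
  SO₂ term: 1.77·74.5^0.52·exp(0.02·60-2.5050) = 4.516
  Sd branch = 0.102·Sd^0.62·e^(0.033·RH+0.04·T) = 22.86 μm/a
  sum: 4.516 + 22.86 → r_corr = 27.38 μm/a
Ordering by μm/a: carbon steel (27.4) > zinc (1.2) > copper (0.389)

["carbon steel", "zinc", "copper"]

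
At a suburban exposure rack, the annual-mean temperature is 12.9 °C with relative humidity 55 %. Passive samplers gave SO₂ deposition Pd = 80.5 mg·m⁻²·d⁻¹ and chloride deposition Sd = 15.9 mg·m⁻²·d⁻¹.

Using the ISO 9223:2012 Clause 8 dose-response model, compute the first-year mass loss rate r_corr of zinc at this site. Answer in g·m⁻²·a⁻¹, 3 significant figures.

r_corr = 9.30 g·m⁻²·a⁻¹

zinc: f(T) = -0.071·(T−10) [T>10 °C] = -0.2059
  sulphur-dioxide contribution → 0.9088 μm/a
  chloride contribution → 0.3937 μm/a
  ⇒ r_corr(zinc) = 1.302 μm/a
Convert to mass loss: 1.302 μm/a × 7.14 g/cm³ = 9.3 g·m⁻²·a⁻¹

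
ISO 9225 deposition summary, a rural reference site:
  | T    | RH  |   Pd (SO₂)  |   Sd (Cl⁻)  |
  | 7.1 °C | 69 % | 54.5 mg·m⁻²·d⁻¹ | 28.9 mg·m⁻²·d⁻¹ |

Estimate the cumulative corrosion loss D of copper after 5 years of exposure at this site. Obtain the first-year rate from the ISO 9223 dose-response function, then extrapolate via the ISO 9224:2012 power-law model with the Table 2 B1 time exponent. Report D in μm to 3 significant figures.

copper: T≤10 °C ⇒ hinge +0.126·(7.1−10) = -0.3654
  Pd branch = 0.0053·Pd^0.26·e^(0.059·RH+f) = 0.6096 μm/a
  Cl⁻ term: 0.01025·28.9^0.27·exp(0.036·69+0.049·7.1) = 0.4316
  sum: 0.6096 + 0.4316 → r_corr = 1.041 μm/a
ISO 9224: D(t) = r_corr · t^b with b = 0.667 (copper, B1)
  D(5) = 1.041 × 5^0.667 = 1.041 × 2.926 = 3.046 μm

D(5) = 3.05 μm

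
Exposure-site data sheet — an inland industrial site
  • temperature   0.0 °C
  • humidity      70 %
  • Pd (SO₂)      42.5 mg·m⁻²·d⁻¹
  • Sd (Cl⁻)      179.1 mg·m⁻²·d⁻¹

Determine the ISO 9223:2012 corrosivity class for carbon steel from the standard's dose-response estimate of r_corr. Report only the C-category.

carbon steel: T≤10 °C ⇒ hinge +0.150·(0.0−10) = -1.5000
  Pd branch = 1.77·Pd^0.52·e^(0.02·RH+f) = 11.25 μm/a
  Cl⁻ term: 0.102·179.1^0.62·exp(0.033·70+0.04·0.0) = 25.63
  r_corr = 11.25 + 25.63 = 36.88 μm/a
Category bounds: 25…50 μm/a bracket r_corr ⇒ C3

C3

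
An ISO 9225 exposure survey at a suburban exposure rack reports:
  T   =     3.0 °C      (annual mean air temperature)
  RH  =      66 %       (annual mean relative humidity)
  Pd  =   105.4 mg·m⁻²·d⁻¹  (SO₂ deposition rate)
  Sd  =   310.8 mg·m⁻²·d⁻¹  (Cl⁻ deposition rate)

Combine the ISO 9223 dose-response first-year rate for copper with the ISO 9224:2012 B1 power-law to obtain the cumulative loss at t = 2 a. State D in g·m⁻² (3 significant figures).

copper: T≤10 °C ⇒ hinge +0.126·(3.0−10) = -0.8820
  sulphur-dioxide contribution → 0.3617 μm/a
  chloride contribution → 0.6018 μm/a
  total first-year rate 0.9634 μm/a
ISO 9224: D(t) = r_corr · t^b with b = 0.667 (copper, B1)
  D(2) = 0.9634 × 2^0.667 = 0.9634 × 1.588 = 1.53 μm
  Mass loss = 1.53 μm × 8.96 g/cm³ = 13.71 g·m⁻²

D(2) = 13.7 g·m⁻²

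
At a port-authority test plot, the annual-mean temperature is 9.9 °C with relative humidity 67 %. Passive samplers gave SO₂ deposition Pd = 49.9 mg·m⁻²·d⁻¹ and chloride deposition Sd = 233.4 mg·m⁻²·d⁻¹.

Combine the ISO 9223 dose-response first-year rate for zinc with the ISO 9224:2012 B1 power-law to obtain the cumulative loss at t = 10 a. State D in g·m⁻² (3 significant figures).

zinc: temperature factor f = +0.038·(-0.1) = -0.0038
  sulphur-dioxide contribution → 1.565 μm/a
  chloride contribution → 1.553 μm/a
  ⇒ r_corr(zinc) = 3.118 μm/a
Power-law: D(10) = r_corr · 10^0.813
  D(10) = 3.118 × 10^0.813 = 3.118 × 6.501 = 20.27 μm
  Mass loss = 20.27 μm × 7.14 g/cm³ = 144.7 g·m⁻²

D(10) = 145 g·m⁻²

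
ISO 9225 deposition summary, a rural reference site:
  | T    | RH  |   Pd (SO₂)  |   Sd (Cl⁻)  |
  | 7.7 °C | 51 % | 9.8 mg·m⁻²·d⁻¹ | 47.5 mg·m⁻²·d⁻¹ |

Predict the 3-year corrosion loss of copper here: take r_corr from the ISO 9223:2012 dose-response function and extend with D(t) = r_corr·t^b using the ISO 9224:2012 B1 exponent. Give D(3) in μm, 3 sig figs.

D(3) = 0.856 μm

copper: temperature factor f = +0.126·(-2.3) = -0.2898
  SO₂ term: 0.0053·9.8^0.26·exp(0.059·51-0.2898) = 0.1455
  Sd branch = 0.01025·Sd^0.27·e^(0.036·RH+0.049·T) = 0.2659 μm/a
  r_corr = 0.1455 + 0.2659 = 0.4114 μm/a
Power-law: D(3) = r_corr · 3^0.667
  D(3) = 0.4114 × 3^0.667 = 0.4114 × 2.081 = 0.856 μm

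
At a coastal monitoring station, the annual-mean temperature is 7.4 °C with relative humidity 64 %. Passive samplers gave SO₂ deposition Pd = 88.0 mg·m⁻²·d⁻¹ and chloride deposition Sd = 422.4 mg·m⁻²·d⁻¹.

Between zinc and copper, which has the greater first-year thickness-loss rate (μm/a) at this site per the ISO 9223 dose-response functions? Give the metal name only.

zinc

zinc: T≤10 °C ⇒ hinge +0.038·(7.4−10) = -0.0988
  SO₂ term: 0.0129·88.0^0.44·exp(0.046·64-0.0988) = 1.592
  Cl⁻ term: 0.0175·422.4^0.57·exp(0.008·64+0.085·7.4) = 1.719
  sum: 1.592 + 1.719 → r_corr = 3.31 μm/a
copper: T≤10 °C ⇒ hinge +0.126·(7.4−10) = -0.3276
  SO₂ term: 0.0053·88.0^0.26·exp(0.059·64-0.3276) = 0.5339
  Sd branch = 0.01025·Sd^0.27·e^(0.036·RH+0.049·T) = 0.7547 μm/a
  r_corr = 0.5339 + 0.7547 = 1.289 μm/a
Ordering by μm/a: zinc (3.31) > copper (1.29)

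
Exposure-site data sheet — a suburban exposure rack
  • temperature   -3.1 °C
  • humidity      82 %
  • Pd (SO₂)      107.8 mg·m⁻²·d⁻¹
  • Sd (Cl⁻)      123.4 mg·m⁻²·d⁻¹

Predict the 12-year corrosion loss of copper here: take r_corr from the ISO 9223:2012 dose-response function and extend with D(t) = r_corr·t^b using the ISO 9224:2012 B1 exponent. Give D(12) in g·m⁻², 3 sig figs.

D(12) = 49.5 g·m⁻²

copper: T≤10 °C ⇒ hinge +0.126·(-3.1−10) = -1.6506
  SO₂ term: 0.0053·107.8^0.26·exp(0.059·82-1.6506) = 0.4335
  Sd branch = 0.01025·Sd^0.27·e^(0.036·RH+0.049·T) = 0.6187 μm/a
  r_corr = 0.4335 + 0.6187 = 1.052 μm/a
ISO 9224: D(t) = r_corr · t^b with b = 0.667 (copper, B1)
  D(12) = 1.052 × 12^0.667 = 1.052 × 5.246 = 5.52 μm
  Mass loss = 5.52 μm × 8.96 g/cm³ = 49.46 g·m⁻²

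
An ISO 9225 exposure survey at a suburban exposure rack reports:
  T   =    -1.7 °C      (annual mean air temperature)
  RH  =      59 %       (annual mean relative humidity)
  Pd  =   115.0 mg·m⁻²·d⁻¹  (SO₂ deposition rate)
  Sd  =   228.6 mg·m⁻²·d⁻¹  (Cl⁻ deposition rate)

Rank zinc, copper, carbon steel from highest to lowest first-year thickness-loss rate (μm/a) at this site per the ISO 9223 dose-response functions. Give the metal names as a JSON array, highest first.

["carbon steel", "zinc", "copper"]

zinc: temperature factor f = +0.038·(-11.7) = -0.4446
  Pd branch = 0.0129·Pd^0.44·e^(0.046·RH+f) = 1.007 μm/a
  Cl⁻ term: 0.0175·228.6^0.57·exp(0.008·59+0.085·-1.7) = 0.537
  r_corr = 1.007 + 0.537 = 1.544 μm/a
copper: T≤10 °C ⇒ hinge +0.126·(-1.7−10) = -1.4742
  SO₂ term: 0.0053·115.0^0.26·exp(0.059·59-1.4742) = 0.1354
  Cl⁻ term: 0.01025·228.6^0.27·exp(0.036·59+0.049·-1.7) = 0.3419
  sum: 0.1354 + 0.3419 → r_corr = 0.4773 μm/a
carbon steel: T≤10 °C ⇒ hinge +0.150·(-1.7−10) = -1.7550
  SO₂ term: 1.77·115.0^0.52·exp(0.02·59-1.7550) = 11.74
  Cl⁻ term: 0.102·228.6^0.62·exp(0.033·59+0.04·-1.7) = 19.38
  sum: 11.74 + 19.38 → r_corr = 31.12 μm/a
Ordering by μm/a: carbon steel (31.1) > zinc (1.54) > copper (0.477)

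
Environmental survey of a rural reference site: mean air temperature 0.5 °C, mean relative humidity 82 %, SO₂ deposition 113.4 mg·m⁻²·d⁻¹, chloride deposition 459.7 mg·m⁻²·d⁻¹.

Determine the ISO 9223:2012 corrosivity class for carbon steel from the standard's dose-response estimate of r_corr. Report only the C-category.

C5

carbon steel: temperature factor f = +0.150·(-9.5) = -1.4250
  sulphur-dioxide contribution → 25.69 μm/a
  chloride contribution → 69.7 μm/a
  total first-year rate 95.39 μm/a
Category bounds: 80…200 μm/a bracket r_corr ⇒ C5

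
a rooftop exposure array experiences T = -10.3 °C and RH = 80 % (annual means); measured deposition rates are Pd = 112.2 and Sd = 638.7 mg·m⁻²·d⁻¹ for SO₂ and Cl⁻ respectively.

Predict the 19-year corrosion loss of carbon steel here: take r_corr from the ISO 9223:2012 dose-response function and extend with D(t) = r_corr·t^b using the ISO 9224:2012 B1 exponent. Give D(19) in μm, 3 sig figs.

D(19) = 265 μm

carbon steel: f(T) = +0.150·(T−10) [T≤10 °C] = -3.0450
  Pd branch = 1.77·Pd^0.52·e^(0.02·RH+f) = 4.858 μm/a
  Sd branch = 0.102·Sd^0.62·e^(0.033·RH+0.04·T) = 51.94 μm/a
  r_corr = 4.858 + 51.94 = 56.8 μm/a
Long-term exponent b (ISO 9224 Table 2, B1) = 0.523
  D(19) = 56.8 × 19^0.523 = 56.8 × 4.664 = 264.9 μm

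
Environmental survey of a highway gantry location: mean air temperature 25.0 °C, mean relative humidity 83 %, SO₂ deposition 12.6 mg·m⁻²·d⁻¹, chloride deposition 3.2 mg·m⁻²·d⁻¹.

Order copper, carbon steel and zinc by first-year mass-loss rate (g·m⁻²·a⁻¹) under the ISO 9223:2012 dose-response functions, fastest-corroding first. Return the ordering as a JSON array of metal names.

["carbon steel", "copper", "zinc"]

copper: temperature factor f = -0.080·(15.0) = -1.2000
  SO₂ term: 0.0053·12.6^0.26·exp(0.059·83-1.2000) = 0.413
  Cl⁻ term: 0.01025·3.2^0.27·exp(0.036·83+0.049·25.0) = 0.948
  sum: 0.413 + 0.948 → r_corr = 1.361 μm/a
  mass loss = 1.361 μm/a × 8.96 g/cm³ = 12.19 g·m⁻²·a⁻¹
carbon steel: T>10 °C ⇒ hinge -0.054·(25.0−10) = -0.8100
  Pd branch = 1.77·Pd^0.52·e^(0.02·RH+f) = 15.46 μm/a
  Sd branch = 0.102·Sd^0.62·e^(0.033·RH+0.04·T) = 8.823 μm/a
  sum: 15.46 + 8.823 → r_corr = 24.29 μm/a
  mass loss = 24.29 μm/a × 7.85 g/cm³ = 190.7 g·m⁻²·a⁻¹
zinc: T>10 °C ⇒ hinge -0.071·(25.0−10) = -1.0650
  Pd branch = 0.0129·Pd^0.44·e^(0.046·RH+f) = 0.6171 μm/a
  Cl⁻ term: 0.0175·3.2^0.57·exp(0.008·83+0.085·25.0) = 0.5524
  r_corr = 0.6171 + 0.5524 = 1.169 μm/a
  mass loss = 1.169 μm/a × 7.14 g/cm³ = 8.35 g·m⁻²·a⁻¹
Ordering by g·m⁻²·a⁻¹: carbon steel (191) > copper (12.2) > zinc (8.35)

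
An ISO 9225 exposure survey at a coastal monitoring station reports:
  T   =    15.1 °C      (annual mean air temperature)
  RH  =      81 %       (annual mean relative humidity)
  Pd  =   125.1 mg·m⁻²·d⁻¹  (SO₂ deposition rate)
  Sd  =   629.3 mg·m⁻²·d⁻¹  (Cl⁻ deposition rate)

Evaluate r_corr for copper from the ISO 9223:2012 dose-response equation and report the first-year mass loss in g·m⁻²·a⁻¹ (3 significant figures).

r_corr = 33.4 g·m⁻²·a⁻¹

copper: temperature factor f = -0.080·(5.1) = -0.4080
  Pd branch = 0.0053·Pd^0.26·e^(0.059·RH+f) = 1.472 μm/a
  Cl⁻ term: 0.01025·629.3^0.27·exp(0.036·81+0.049·15.1) = 2.26
  r_corr = 1.472 + 2.26 = 3.732 μm/a
Convert to mass loss: 3.732 μm/a × 8.96 g/cm³ = 33.44 g·m⁻²·a⁻¹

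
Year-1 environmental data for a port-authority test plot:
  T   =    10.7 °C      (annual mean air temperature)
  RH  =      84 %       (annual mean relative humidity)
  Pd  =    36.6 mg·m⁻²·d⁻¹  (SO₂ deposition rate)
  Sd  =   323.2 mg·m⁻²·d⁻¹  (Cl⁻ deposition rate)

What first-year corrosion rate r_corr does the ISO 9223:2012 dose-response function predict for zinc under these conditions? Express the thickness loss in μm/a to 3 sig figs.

r_corr = 5.14 μm/a

zinc: f(T) = -0.071·(T−10) [T>10 °C] = -0.0497
  sulphur-dioxide contribution → 2.851 μm/a
  chloride contribution → 2.292 μm/a
  total first-year rate 5.144 μm/a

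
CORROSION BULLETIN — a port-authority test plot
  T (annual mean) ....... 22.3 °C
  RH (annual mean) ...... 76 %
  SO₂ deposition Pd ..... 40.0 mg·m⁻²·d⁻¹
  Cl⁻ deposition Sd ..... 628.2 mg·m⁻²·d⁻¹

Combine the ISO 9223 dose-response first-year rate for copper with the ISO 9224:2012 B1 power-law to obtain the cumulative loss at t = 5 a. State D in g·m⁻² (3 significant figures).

copper: f(T) = -0.080·(T−10) [T>10 °C] = -0.9840
  sulphur-dioxide contribution → 0.458 μm/a
  chloride contribution → 2.685 μm/a
  ⇒ r_corr(copper) = 3.143 μm/a
Long-term exponent b (ISO 9224 Table 2, B1) = 0.667
  D(5) = 3.143 × 5^0.667 = 3.143 × 2.926 = 9.196 μm
  Mass loss = 9.196 μm × 8.96 g/cm³ = 82.4 g·m⁻²

D(5) = 82.4 g·m⁻²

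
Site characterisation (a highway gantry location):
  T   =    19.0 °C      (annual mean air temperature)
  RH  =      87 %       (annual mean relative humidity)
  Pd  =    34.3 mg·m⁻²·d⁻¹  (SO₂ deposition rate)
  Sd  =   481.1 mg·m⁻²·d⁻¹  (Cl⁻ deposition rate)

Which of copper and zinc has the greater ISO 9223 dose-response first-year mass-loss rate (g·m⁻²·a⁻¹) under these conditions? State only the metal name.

zinc

copper: temperature factor f = -0.080·(9.0) = -0.7200
  sulphur-dioxide contribution → 1.096 μm/a
  chloride contribution → 3.158 μm/a
  total first-year rate 4.255 μm/a
  mass loss = 4.255 μm/a × 8.96 g/cm³ = 38.12 g·m⁻²·a⁻¹
zinc: temperature factor f = -0.071·(9.0) = -0.6390
  sulphur-dioxide contribution → 1.765 μm/a
  chloride contribution → 5.964 μm/a
  ⇒ r_corr(zinc) = 7.729 μm/a
  mass loss = 7.729 μm/a × 7.14 g/cm³ = 55.19 g·m⁻²·a⁻¹
Ordering by g·m⁻²·a⁻¹: zinc (55.2) > copper (38.1)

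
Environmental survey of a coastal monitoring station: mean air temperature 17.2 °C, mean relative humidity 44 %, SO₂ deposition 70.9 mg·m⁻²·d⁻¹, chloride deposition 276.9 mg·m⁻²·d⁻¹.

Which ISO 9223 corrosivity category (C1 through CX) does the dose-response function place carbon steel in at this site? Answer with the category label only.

C4

carbon steel: temperature factor f = -0.054·(7.2) = -0.3888
  SO₂ term: 1.77·70.9^0.52·exp(0.02·44-0.3888) = 26.52
  Cl⁻ term: 0.102·276.9^0.62·exp(0.033·44+0.04·17.2) = 28.33
  r_corr = 26.52 + 28.33 = 54.85 μm/a
54.9 μm/a falls in (50, 80] for carbon steel → category C4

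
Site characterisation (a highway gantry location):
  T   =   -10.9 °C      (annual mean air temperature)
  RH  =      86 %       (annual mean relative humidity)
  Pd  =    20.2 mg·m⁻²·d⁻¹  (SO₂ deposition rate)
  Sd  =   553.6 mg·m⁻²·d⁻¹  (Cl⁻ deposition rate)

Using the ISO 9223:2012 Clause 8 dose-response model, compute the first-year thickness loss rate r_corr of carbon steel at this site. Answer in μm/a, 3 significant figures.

r_corr = 58.6 μm/a

carbon steel: temperature factor f = +0.150·(-20.9) = -3.1350
  sulphur-dioxide contribution → 2.052 μm/a
  chloride contribution → 56.57 μm/a
  total first-year rate 58.62 μm/a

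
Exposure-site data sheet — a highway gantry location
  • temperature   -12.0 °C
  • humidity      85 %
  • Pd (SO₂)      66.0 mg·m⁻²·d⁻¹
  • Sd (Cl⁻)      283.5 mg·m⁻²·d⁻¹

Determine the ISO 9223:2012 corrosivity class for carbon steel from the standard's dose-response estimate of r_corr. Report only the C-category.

carbon steel: T≤10 °C ⇒ hinge +0.150·(-12.0−10) = -3.3000
  Pd branch = 1.77·Pd^0.52·e^(0.02·RH+f) = 3.157 μm/a
  Sd branch = 0.102·Sd^0.62·e^(0.033·RH+0.04·T) = 34.59 μm/a
  r_corr = 3.157 + 34.59 = 37.74 μm/a
37.7 μm/a falls in (25, 50] for carbon steel → category C3

C3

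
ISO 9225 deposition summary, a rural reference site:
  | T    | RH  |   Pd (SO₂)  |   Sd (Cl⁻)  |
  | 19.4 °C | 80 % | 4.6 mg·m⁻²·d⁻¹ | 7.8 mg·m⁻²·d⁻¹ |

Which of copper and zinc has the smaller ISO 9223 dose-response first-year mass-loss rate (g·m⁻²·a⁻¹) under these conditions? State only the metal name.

copper: f(T) = -0.080·(T−10) [T>10 °C] = -0.7520
  SO₂ term: 0.0053·4.6^0.26·exp(0.059·80-0.7520) = 0.4167
  Cl⁻ term: 0.01025·7.8^0.27·exp(0.036·80+0.049·19.4) = 0.8226
  r_corr = 0.4167 + 0.8226 = 1.239 μm/a
  mass loss = 1.239 μm/a × 8.96 g/cm³ = 11.1 g·m⁻²·a⁻¹
zinc: T>10 °C ⇒ hinge -0.071·(19.4−10) = -0.6674
  SO₂ term: 0.0129·4.6^0.44·exp(0.046·80-0.6674) = 0.5135
  Cl⁻ term: 0.0175·7.8^0.57·exp(0.008·80+0.085·19.4) = 0.5567
  r_corr = 0.5135 + 0.5567 = 1.07 μm/a
  mass loss = 1.07 μm/a × 7.14 g/cm³ = 7.641 g·m⁻²·a⁻¹
Ordering by g·m⁻²·a⁻¹: copper (11.1) > zinc (7.64)

zinc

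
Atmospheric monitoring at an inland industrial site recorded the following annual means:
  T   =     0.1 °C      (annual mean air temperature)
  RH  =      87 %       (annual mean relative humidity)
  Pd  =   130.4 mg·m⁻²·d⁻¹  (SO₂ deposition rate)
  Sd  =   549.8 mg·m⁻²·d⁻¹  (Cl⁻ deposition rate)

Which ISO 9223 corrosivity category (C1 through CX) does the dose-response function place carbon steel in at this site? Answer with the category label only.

C5

carbon steel: temperature factor f = +0.150·(-9.9) = -1.4850
  Pd branch = 1.77·Pd^0.52·e^(0.02·RH+f) = 28.75 μm/a
  Sd branch = 0.102·Sd^0.62·e^(0.033·RH+0.04·T) = 90.39 μm/a
  sum: 28.75 + 90.39 → r_corr = 119.1 μm/a
119 μm/a falls in (80, 200] for carbon steel → category C5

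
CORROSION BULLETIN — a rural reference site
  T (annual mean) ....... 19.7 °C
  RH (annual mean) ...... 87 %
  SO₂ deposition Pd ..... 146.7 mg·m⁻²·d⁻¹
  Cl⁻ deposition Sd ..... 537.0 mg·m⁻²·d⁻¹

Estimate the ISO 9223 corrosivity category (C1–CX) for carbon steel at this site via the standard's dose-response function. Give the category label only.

CX

carbon steel: f(T) = -0.054·(T−10) [T>10 °C] = -0.5238
  Pd branch = 1.77·Pd^0.52·e^(0.02·RH+f) = 79.93 μm/a
  Cl⁻ term: 0.102·537.0^0.62·exp(0.033·87+0.04·19.7) = 195.1
  sum: 79.93 + 195.1 → r_corr = 275 μm/a
275 μm/a falls in (200, 700] for carbon steel → category CX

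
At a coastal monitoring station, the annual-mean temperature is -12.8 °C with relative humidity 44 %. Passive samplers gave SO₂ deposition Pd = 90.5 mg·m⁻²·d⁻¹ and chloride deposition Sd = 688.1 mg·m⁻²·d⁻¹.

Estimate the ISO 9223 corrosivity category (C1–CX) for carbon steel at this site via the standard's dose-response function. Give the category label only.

C2

carbon steel: temperature factor f = +0.150·(-22.8) = -3.4200
  Pd branch = 1.77·Pd^0.52·e^(0.02·RH+f) = 1.453 μm/a
  Cl⁻ term: 0.102·688.1^0.62·exp(0.033·44+0.04·-12.8) = 15
  r_corr = 1.453 + 15 = 16.46 μm/a
ISO 9223 Table 2 (carbon steel): 1.3 < 16.5 ≤ 25 μm/a ⇒ C2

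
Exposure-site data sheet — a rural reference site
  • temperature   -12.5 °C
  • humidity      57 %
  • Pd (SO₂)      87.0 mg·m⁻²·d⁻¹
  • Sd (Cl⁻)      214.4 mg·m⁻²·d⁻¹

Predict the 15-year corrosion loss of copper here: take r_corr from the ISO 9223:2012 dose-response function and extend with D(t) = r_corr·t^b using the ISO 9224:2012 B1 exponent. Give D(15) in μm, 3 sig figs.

copper: T≤10 °C ⇒ hinge +0.126·(-12.5−10) = -2.8350
  Pd branch = 0.0053·Pd^0.26·e^(0.059·RH+f) = 0.0287 μm/a
  Cl⁻ term: 0.01025·214.4^0.27·exp(0.036·57+0.049·-12.5) = 0.1842
  r_corr = 0.0287 + 0.1842 = 0.2129 μm/a
ISO 9224: D(t) = r_corr · t^b with b = 0.667 (copper, B1)
  D(15) = 0.2129 × 15^0.667 = 0.2129 × 6.088 = 1.296 μm

D(15) = 1.30 μm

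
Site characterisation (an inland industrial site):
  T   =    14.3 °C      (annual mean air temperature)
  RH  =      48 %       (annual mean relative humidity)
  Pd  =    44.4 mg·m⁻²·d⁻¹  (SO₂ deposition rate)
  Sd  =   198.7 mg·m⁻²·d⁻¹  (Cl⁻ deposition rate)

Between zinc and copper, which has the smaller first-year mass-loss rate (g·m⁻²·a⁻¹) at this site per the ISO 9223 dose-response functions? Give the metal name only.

zinc: f(T) = -0.071·(T−10) [T>10 °C] = -0.3053
  sulphur-dioxide contribution → 0.459 μm/a
  chloride contribution → 1.769 μm/a
  total first-year rate 2.228 μm/a
  mass loss = 2.228 μm/a × 7.14 g/cm³ = 15.91 g·m⁻²·a⁻¹
copper: temperature factor f = -0.080·(4.3) = -0.3440
  sulphur-dioxide contribution → 0.171 μm/a
  chloride contribution → 0.4853 μm/a
  total first-year rate 0.6563 μm/a
  mass loss = 0.6563 μm/a × 8.96 g/cm³ = 5.881 g·m⁻²·a⁻¹
Ordering by g·m⁻²·a⁻¹: zinc (15.9) > copper (5.88)

copper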